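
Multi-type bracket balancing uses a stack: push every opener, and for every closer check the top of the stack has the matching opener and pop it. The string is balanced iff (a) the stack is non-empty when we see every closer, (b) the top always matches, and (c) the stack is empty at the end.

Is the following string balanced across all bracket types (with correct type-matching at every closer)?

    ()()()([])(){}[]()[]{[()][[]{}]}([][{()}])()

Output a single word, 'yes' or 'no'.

pos 0: push '('; stack = (
pos 1: ')' matches '('; pop; stack = (empty)
pos 2: push '('; stack = (
pos 3: ')' matches '('; pop; stack = (empty)
pos 4: push '('; stack = (
pos 5: ')' matches '('; pop; stack = (empty)
pos 6: push '('; stack = (
pos 7: push '['; stack = ([
pos 8: ']' matches '['; pop; stack = (
pos 9: ')' matches '('; pop; stack = (empty)
pos 10: push '('; stack = (
pos 11: ')' matches '('; pop; stack = (empty)
pos 12: push '{'; stack = {
pos 13: '}' matches '{'; pop; stack = (empty)
pos 14: push '['; stack = [
pos 15: ']' matches '['; pop; stack = (empty)
pos 16: push '('; stack = (
pos 17: ')' matches '('; pop; stack = (empty)
pos 18: push '['; stack = [
pos 19: ']' matches '['; pop; stack = (empty)
pos 20: push '{'; stack = {
pos 21: push '['; stack = {[
pos 22: push '('; stack = {[(
pos 23: ')' matches '('; pop; stack = {[
pos 24: ']' matches '['; pop; stack = {
pos 25: push '['; stack = {[
pos 26: push '['; stack = {[[
pos 27: ']' matches '['; pop; stack = {[
pos 28: push '{'; stack = {[{
pos 29: '}' matches '{'; pop; stack = {[
pos 30: ']' matches '['; pop; stack = {
pos 31: '}' matches '{'; pop; stack = (empty)
pos 32: push '('; stack = (
pos 33: push '['; stack = ([
pos 34: ']' matches '['; pop; stack = (
pos 35: push '['; stack = ([
pos 36: push '{'; stack = ([{
pos 37: push '('; stack = ([{(
pos 38: ')' matches '('; pop; stack = ([{
pos 39: '}' matches '{'; pop; stack = ([
pos 40: ']' matches '['; pop; stack = (
pos 41: ')' matches '('; pop; stack = (empty)
pos 42: push '('; stack = (
pos 43: ')' matches '('; pop; stack = (empty)
end: stack empty → VALID
Verdict: properly nested → yes

Answer: yes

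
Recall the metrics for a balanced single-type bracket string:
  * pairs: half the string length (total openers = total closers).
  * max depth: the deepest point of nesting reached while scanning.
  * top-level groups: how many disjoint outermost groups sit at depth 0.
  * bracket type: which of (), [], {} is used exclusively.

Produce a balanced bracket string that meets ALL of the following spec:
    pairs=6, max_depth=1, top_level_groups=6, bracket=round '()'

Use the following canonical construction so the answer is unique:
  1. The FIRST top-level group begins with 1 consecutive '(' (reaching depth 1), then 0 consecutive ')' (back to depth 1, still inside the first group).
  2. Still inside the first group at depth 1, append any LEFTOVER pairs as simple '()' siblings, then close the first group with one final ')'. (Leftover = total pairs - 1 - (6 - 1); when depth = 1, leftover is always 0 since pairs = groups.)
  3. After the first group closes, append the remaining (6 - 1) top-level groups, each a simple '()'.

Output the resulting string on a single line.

Spec: pairs=6 depth=1 groups=6
Leftover pairs = 6 - 1 - (6-1) = 0
First group: deep chain of depth 1 + 0 sibling pairs
Remaining 5 groups: simple '()' each

Answer: ()()()()()()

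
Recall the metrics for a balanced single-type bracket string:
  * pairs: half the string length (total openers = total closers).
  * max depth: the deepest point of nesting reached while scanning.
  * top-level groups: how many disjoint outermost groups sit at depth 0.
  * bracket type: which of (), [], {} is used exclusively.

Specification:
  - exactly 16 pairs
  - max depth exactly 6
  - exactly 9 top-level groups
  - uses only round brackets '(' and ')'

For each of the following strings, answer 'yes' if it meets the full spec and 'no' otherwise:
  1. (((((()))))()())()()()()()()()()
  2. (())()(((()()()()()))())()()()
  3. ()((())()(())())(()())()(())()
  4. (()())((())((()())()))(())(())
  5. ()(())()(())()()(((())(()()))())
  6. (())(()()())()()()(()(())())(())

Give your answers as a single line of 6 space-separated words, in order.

String 1 '(((((()))))()())()()()()()()()()': depth seq [1 2 3 4 5 6 5 4 3 2 1 2 1 2 1 0 1 0 1 0 1 0 1 0 1 0 1 0 1 0 1 0]
  -> pairs=16 depth=6 groups=9 -> yes
String 2 '(())()(((()()()()()))())()()()': depth seq [1 2 1 0 1 0 1 2 3 4 3 4 3 4 3 4 3 4 3 2 1 2 1 0 1 0 1 0 1 0]
  -> pairs=15 depth=4 groups=6 -> no
String 3 '()((())()(())())(()())()(())()': depth seq [1 0 1 2 3 2 1 2 1 2 3 2 1 2 1 0 1 2 1 2 1 0 1 0 1 2 1 0 1 0]
  -> pairs=15 depth=3 groups=6 -> no
String 4 '(()())((())((()())()))(())(())': depth seq [1 2 1 2 1 0 1 2 3 2 1 2 3 4 3 4 3 2 3 2 1 0 1 2 1 0 1 2 1 0]
  -> pairs=15 depth=4 groups=4 -> no
String 5 '()(())()(())()()(((())(()()))())': depth seq [1 0 1 2 1 0 1 0 1 2 1 0 1 0 1 0 1 2 3 4 3 2 3 4 3 4 3 2 1 2 1 0]
  -> pairs=16 depth=4 groups=7 -> no
String 6 '(())(()()())()()()(()(())())(())': depth seq [1 2 1 0 1 2 1 2 1 2 1 0 1 0 1 0 1 0 1 2 1 2 3 2 1 2 1 0 1 2 1 0]
  -> pairs=16 depth=3 groups=7 -> no

Answer: yes no no no no no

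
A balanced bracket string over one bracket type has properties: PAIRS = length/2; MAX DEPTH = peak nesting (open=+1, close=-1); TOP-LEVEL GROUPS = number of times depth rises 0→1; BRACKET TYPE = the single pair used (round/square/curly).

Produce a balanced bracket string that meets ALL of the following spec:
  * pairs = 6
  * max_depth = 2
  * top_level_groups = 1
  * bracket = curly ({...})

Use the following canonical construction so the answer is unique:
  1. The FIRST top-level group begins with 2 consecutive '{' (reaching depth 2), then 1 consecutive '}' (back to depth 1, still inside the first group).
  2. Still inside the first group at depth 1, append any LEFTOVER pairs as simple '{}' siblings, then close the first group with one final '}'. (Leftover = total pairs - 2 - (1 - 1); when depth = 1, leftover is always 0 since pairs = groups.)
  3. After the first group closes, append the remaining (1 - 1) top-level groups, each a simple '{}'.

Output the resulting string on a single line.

Spec: pairs=6 depth=2 groups=1
Leftover pairs = 6 - 2 - (1-1) = 4
First group: deep chain of depth 2 + 4 sibling pairs
Remaining 0 groups: simple '{}' each

Answer: {{}{}{}{}{}}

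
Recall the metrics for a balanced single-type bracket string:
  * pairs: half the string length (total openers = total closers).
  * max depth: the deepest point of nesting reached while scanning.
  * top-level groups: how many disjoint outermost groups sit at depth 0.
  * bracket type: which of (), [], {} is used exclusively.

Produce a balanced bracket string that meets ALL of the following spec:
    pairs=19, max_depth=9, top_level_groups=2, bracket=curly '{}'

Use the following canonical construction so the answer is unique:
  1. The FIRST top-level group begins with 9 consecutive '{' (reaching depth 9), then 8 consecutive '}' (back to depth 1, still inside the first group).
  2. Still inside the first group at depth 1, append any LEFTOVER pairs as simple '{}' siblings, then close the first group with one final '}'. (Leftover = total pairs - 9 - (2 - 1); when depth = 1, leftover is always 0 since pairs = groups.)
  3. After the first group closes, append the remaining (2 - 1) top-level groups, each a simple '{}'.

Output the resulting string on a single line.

Answer: {{{{{{{{{}}}}}}}}{}{}{}{}{}{}{}{}{}}{}

Derivation:
Spec: pairs=19 depth=9 groups=2
Leftover pairs = 19 - 9 - (2-1) = 9
First group: deep chain of depth 9 + 9 sibling pairs
Remaining 1 groups: simple '{}' each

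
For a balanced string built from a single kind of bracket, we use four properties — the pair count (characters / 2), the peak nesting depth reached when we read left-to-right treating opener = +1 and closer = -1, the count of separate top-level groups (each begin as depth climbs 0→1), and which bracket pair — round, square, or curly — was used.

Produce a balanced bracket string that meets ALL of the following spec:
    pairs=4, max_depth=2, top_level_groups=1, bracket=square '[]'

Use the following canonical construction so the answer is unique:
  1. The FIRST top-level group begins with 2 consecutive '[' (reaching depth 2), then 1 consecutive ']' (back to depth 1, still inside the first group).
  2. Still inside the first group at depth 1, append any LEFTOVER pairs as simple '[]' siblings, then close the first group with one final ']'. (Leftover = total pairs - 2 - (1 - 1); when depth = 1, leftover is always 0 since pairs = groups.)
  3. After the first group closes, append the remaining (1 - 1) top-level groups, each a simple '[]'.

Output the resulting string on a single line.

Answer: [[][][]]

Derivation:
Spec: pairs=4 depth=2 groups=1
Leftover pairs = 4 - 2 - (1-1) = 2
First group: deep chain of depth 2 + 2 sibling pairs
Remaining 0 groups: simple '[]' each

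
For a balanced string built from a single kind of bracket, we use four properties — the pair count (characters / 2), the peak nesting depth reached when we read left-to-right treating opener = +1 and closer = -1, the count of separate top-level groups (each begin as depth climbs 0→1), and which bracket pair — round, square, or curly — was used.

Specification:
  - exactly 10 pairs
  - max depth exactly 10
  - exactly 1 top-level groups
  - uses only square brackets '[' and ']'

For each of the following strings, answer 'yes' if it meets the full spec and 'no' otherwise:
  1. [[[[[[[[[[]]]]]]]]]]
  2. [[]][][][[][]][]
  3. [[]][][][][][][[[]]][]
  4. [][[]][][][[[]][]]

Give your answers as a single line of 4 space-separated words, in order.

String 1 '[[[[[[[[[[]]]]]]]]]]': depth seq [1 2 3 4 5 6 7 8 9 10 9 8 7 6 5 4 3 2 1 0]
  -> pairs=10 depth=10 groups=1 -> yes
String 2 '[[]][][][[][]][]': depth seq [1 2 1 0 1 0 1 0 1 2 1 2 1 0 1 0]
  -> pairs=8 depth=2 groups=5 -> no
String 3 '[[]][][][][][][[[]]][]': depth seq [1 2 1 0 1 0 1 0 1 0 1 0 1 0 1 2 3 2 1 0 1 0]
  -> pairs=11 depth=3 groups=8 -> no
String 4 '[][[]][][][[[]][]]': depth seq [1 0 1 2 1 0 1 0 1 0 1 2 3 2 1 2 1 0]
  -> pairs=9 depth=3 groups=5 -> no

Answer: yes no no no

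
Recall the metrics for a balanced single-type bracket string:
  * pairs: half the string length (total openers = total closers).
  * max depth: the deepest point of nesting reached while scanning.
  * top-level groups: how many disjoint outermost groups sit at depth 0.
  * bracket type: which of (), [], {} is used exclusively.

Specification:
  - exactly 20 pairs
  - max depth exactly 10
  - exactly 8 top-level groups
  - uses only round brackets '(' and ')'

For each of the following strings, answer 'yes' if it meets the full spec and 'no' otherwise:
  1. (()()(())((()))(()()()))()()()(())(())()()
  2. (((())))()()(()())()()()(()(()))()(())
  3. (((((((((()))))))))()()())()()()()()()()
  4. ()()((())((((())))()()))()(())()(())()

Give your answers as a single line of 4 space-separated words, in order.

Answer: no no yes no

Derivation:
String 1 '(()()(())((()))(()()()))()()()(())(())()()': depth seq [1 2 1 2 1 2 3 2 1 2 3 4 3 2 1 2 3 2 3 2 3 2 1 0 1 0 1 0 1 0 1 2 1 0 1 2 1 0 1 0 1 0]
  -> pairs=21 depth=4 groups=8 -> no
String 2 '(((())))()()(()())()()()(()(()))()(())': depth seq [1 2 3 4 3 2 1 0 1 0 1 0 1 2 1 2 1 0 1 0 1 0 1 0 1 2 1 2 3 2 1 0 1 0 1 2 1 0]
  -> pairs=19 depth=4 groups=10 -> no
String 3 '(((((((((()))))))))()()())()()()()()()()': depth seq [1 2 3 4 5 6 7 8 9 10 9 8 7 6 5 4 3 2 1 2 1 2 1 2 1 0 1 0 1 0 1 0 1 0 1 0 1 0 1 0]
  -> pairs=20 depth=10 groups=8 -> yes
String 4 '()()((())((((())))()()))()(())()(())()': depth seq [1 0 1 0 1 2 3 2 1 2 3 4 5 6 5 4 3 2 3 2 3 2 1 0 1 0 1 2 1 0 1 0 1 2 1 0 1 0]
  -> pairs=19 depth=6 groups=8 -> no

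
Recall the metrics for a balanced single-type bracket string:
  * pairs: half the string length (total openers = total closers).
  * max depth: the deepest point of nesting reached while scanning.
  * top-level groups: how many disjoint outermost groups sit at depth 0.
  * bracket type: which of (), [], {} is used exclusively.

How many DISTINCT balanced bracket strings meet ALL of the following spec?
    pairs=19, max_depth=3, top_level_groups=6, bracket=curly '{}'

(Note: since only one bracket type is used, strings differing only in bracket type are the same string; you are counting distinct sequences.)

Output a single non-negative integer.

Answer: 4287624

Derivation:
Spec: pairs=19 depth=3 groups=6
Count(depth <= 3) = 4296192
Count(depth <= 2) = 8568
Count(depth == 3) = 4296192 - 8568 = 4287624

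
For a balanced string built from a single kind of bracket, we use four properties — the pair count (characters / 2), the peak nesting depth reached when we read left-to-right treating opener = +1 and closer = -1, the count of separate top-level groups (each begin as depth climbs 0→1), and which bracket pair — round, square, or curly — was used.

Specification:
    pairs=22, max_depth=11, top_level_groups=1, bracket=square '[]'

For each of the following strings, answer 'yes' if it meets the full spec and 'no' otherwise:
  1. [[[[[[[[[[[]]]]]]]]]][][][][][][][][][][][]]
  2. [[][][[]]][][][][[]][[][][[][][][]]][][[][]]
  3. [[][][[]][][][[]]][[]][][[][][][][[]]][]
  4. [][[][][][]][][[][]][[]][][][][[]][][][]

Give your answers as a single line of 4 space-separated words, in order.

String 1 '[[[[[[[[[[[]]]]]]]]]][][][][][][][][][][][]]': depth seq [1 2 3 4 5 6 7 8 9 10 11 10 9 8 7 6 5 4 3 2 1 2 1 2 1 2 1 2 1 2 1 2 1 2 1 2 1 2 1 2 1 2 1 0]
  -> pairs=22 depth=11 groups=1 -> yes
String 2 '[[][][[]]][][][][[]][[][][[][][][]]][][[][]]': depth seq [1 2 1 2 1 2 3 2 1 0 1 0 1 0 1 0 1 2 1 0 1 2 1 2 1 2 3 2 3 2 3 2 3 2 1 0 1 0 1 2 1 2 1 0]
  -> pairs=22 depth=3 groups=8 -> no
String 3 '[[][][[]][][][[]]][[]][][[][][][][[]]][]': depth seq [1 2 1 2 1 2 3 2 1 2 1 2 1 2 3 2 1 0 1 2 1 0 1 0 1 2 1 2 1 2 1 2 1 2 3 2 1 0 1 0]
  -> pairs=20 depth=3 groups=5 -> no
String 4 '[][[][][][]][][[][]][[]][][][][[]][][][]': depth seq [1 0 1 2 1 2 1 2 1 2 1 0 1 0 1 2 1 2 1 0 1 2 1 0 1 0 1 0 1 0 1 2 1 0 1 0 1 0 1 0]
  -> pairs=20 depth=2 groups=12 -> no

Answer: yes no no no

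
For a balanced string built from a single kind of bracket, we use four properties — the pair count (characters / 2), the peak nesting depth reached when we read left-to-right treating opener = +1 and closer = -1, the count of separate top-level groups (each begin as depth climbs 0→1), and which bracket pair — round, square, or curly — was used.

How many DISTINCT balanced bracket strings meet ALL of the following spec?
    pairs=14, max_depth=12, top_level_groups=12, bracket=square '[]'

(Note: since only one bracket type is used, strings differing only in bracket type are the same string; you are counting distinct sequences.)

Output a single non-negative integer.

Answer: 0

Derivation:
Spec: pairs=14 depth=12 groups=12
Count(depth <= 12) = 90
Count(depth <= 11) = 90
Count(depth == 12) = 90 - 90 = 0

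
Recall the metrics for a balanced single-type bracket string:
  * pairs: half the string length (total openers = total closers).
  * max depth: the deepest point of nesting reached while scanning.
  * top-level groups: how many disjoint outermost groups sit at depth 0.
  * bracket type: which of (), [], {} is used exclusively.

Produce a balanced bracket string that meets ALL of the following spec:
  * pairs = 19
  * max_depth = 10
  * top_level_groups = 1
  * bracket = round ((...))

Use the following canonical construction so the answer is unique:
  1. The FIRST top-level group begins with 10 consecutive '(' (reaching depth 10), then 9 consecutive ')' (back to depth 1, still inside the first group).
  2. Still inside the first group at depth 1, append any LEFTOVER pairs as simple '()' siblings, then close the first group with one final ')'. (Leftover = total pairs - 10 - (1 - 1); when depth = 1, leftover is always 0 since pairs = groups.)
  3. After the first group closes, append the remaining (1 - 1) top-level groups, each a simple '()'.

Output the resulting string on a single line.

Spec: pairs=19 depth=10 groups=1
Leftover pairs = 19 - 10 - (1-1) = 9
First group: deep chain of depth 10 + 9 sibling pairs
Remaining 0 groups: simple '()' each

Answer: (((((((((()))))))))()()()()()()()()())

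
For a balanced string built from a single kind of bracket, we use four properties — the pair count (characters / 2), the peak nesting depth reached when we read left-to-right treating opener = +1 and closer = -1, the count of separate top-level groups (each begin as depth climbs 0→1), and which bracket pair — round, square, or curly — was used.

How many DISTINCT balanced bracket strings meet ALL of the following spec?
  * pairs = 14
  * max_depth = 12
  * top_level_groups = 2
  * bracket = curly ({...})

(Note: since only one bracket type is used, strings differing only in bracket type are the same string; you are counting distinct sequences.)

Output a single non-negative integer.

Spec: pairs=14 depth=12 groups=2
Count(depth <= 12) = 742898
Count(depth <= 11) = 742854
Count(depth == 12) = 742898 - 742854 = 44

Answer: 44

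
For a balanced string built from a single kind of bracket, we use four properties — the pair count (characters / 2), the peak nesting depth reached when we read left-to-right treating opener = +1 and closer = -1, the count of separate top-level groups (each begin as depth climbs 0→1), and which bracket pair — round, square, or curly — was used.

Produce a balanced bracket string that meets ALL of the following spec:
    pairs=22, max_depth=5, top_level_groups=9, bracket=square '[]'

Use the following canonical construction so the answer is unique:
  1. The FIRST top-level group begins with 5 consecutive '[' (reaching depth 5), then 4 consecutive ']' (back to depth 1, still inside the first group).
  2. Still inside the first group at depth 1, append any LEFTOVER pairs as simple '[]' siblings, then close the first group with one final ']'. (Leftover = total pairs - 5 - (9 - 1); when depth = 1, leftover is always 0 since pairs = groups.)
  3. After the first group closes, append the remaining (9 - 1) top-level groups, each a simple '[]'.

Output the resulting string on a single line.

Spec: pairs=22 depth=5 groups=9
Leftover pairs = 22 - 5 - (9-1) = 9
First group: deep chain of depth 5 + 9 sibling pairs
Remaining 8 groups: simple '[]' each

Answer: [[[[[]]]][][][][][][][][][]][][][][][][][][]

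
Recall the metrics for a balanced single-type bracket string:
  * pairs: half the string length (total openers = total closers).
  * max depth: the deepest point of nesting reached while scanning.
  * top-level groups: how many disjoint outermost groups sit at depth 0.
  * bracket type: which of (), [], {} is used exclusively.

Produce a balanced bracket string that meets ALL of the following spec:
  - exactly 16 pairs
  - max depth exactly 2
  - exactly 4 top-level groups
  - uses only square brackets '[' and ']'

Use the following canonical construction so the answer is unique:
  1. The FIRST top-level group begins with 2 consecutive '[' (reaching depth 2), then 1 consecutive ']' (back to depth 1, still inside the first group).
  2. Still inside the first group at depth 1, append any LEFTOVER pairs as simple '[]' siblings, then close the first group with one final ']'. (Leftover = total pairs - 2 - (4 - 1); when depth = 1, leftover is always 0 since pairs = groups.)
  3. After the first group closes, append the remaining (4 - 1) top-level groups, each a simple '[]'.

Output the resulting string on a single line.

Spec: pairs=16 depth=2 groups=4
Leftover pairs = 16 - 2 - (4-1) = 11
First group: deep chain of depth 2 + 11 sibling pairs
Remaining 3 groups: simple '[]' each

Answer: [[][][][][][][][][][][][]][][][]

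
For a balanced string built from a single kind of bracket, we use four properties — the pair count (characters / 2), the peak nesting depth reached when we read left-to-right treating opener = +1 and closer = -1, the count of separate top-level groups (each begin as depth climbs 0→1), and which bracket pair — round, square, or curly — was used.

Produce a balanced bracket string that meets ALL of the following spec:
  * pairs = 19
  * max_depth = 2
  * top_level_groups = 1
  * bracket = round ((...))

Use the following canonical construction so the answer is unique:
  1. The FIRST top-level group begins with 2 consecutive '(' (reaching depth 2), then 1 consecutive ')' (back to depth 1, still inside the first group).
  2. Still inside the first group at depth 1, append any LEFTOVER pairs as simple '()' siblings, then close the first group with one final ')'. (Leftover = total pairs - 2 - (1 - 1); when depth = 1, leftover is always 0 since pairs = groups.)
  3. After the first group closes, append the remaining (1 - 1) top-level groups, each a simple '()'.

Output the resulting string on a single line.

Spec: pairs=19 depth=2 groups=1
Leftover pairs = 19 - 2 - (1-1) = 17
First group: deep chain of depth 2 + 17 sibling pairs
Remaining 0 groups: simple '()' each

Answer: (()()()()()()()()()()()()()()()()()())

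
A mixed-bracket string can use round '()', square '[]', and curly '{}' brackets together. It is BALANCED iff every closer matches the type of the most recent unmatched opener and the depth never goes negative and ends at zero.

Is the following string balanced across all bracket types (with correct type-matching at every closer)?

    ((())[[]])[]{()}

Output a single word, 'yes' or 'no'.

Answer: yes

Derivation:
pos 0: push '('; stack = (
pos 1: push '('; stack = ((
pos 2: push '('; stack = (((
pos 3: ')' matches '('; pop; stack = ((
pos 4: ')' matches '('; pop; stack = (
pos 5: push '['; stack = ([
pos 6: push '['; stack = ([[
pos 7: ']' matches '['; pop; stack = ([
pos 8: ']' matches '['; pop; stack = (
pos 9: ')' matches '('; pop; stack = (empty)
pos 10: push '['; stack = [
pos 11: ']' matches '['; pop; stack = (empty)
pos 12: push '{'; stack = {
pos 13: push '('; stack = {(
pos 14: ')' matches '('; pop; stack = {
pos 15: '}' matches '{'; pop; stack = (empty)
end: stack empty → VALID
Verdict: properly nested → yes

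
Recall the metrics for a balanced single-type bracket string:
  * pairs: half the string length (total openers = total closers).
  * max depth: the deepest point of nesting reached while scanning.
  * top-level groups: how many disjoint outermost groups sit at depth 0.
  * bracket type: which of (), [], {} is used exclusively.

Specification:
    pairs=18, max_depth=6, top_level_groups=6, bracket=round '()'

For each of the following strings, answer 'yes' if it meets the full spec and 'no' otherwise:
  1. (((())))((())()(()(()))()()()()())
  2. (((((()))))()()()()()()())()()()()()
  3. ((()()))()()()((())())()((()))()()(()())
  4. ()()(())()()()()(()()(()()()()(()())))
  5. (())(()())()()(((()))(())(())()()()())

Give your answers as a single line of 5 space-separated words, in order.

Answer: no yes no no no

Derivation:
String 1 '(((())))((())()(()(()))()()()()())': depth seq [1 2 3 4 3 2 1 0 1 2 3 2 1 2 1 2 3 2 3 4 3 2 1 2 1 2 1 2 1 2 1 2 1 0]
  -> pairs=17 depth=4 groups=2 -> no
String 2 '(((((()))))()()()()()()())()()()()()': depth seq [1 2 3 4 5 6 5 4 3 2 1 2 1 2 1 2 1 2 1 2 1 2 1 2 1 0 1 0 1 0 1 0 1 0 1 0]
  -> pairs=18 depth=6 groups=6 -> yes
String 3 '((()()))()()()((())())()((()))()()(()())': depth seq [1 2 3 2 3 2 1 0 1 0 1 0 1 0 1 2 3 2 1 2 1 0 1 0 1 2 3 2 1 0 1 0 1 0 1 2 1 2 1 0]
  -> pairs=20 depth=3 groups=10 -> no
String 4 '()()(())()()()()(()()(()()()()(()())))': depth seq [1 0 1 0 1 2 1 0 1 0 1 0 1 0 1 0 1 2 1 2 1 2 3 2 3 2 3 2 3 2 3 4 3 4 3 2 1 0]
  -> pairs=19 depth=4 groups=8 -> no
String 5 '(())(()())()()(((()))(())(())()()()())': depth seq [1 2 1 0 1 2 1 2 1 0 1 0 1 0 1 2 3 4 3 2 1 2 3 2 1 2 3 2 1 2 1 2 1 2 1 2 1 0]
  -> pairs=19 depth=4 groups=5 -> no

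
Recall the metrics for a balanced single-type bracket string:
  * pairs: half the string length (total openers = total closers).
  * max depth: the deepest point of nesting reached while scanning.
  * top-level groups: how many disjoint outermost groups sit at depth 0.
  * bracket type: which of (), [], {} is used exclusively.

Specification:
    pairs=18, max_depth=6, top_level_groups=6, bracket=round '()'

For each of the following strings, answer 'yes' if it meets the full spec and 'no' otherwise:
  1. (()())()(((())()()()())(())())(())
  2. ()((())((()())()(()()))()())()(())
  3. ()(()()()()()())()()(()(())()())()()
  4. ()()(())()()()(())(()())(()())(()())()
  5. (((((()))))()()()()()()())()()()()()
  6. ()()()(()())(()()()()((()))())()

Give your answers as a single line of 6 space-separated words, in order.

String 1 '(()())()(((())()()()())(())())(())': depth seq [1 2 1 2 1 0 1 0 1 2 3 4 3 2 3 2 3 2 3 2 3 2 1 2 3 2 1 2 1 0 1 2 1 0]
  -> pairs=17 depth=4 groups=4 -> no
String 2 '()((())((()())()(()()))()())()(())': depth seq [1 0 1 2 3 2 1 2 3 4 3 4 3 2 3 2 3 4 3 4 3 2 1 2 1 2 1 0 1 0 1 2 1 0]
  -> pairs=17 depth=4 groups=4 -> no
String 3 '()(()()()()()())()()(()(())()())()()': depth seq [1 0 1 2 1 2 1 2 1 2 1 2 1 2 1 0 1 0 1 0 1 2 1 2 3 2 1 2 1 2 1 0 1 0 1 0]
  -> pairs=18 depth=3 groups=7 -> no
String 4 '()()(())()()()(())(()())(()())(()())()': depth seq [1 0 1 0 1 2 1 0 1 0 1 0 1 0 1 2 1 0 1 2 1 2 1 0 1 2 1 2 1 0 1 2 1 2 1 0 1 0]
  -> pairs=19 depth=2 groups=11 -> no
String 5 '(((((()))))()()()()()()())()()()()()': depth seq [1 2 3 4 5 6 5 4 3 2 1 2 1 2 1 2 1 2 1 2 1 2 1 2 1 0 1 0 1 0 1 0 1 0 1 0]
  -> pairs=18 depth=6 groups=6 -> yes
String 6 '()()()(()())(()()()()((()))())()': depth seq [1 0 1 0 1 0 1 2 1 2 1 0 1 2 1 2 1 2 1 2 1 2 3 4 3 2 1 2 1 0 1 0]
  -> pairs=16 depth=4 groups=6 -> no

Answer: no no no no yes no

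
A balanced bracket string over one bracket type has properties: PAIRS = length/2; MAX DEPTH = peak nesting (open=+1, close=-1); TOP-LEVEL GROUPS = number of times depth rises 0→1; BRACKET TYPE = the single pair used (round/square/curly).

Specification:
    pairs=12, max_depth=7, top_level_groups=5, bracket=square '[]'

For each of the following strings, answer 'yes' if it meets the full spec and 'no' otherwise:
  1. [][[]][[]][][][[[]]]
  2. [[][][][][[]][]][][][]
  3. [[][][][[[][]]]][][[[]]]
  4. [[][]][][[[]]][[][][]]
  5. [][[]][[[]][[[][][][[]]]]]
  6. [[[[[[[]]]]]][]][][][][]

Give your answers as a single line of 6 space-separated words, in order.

Answer: no no no no no yes

Derivation:
String 1 '[][[]][[]][][][[[]]]': depth seq [1 0 1 2 1 0 1 2 1 0 1 0 1 0 1 2 3 2 1 0]
  -> pairs=10 depth=3 groups=6 -> no
String 2 '[[][][][][[]][]][][][]': depth seq [1 2 1 2 1 2 1 2 1 2 3 2 1 2 1 0 1 0 1 0 1 0]
  -> pairs=11 depth=3 groups=4 -> no
String 3 '[[][][][[[][]]]][][[[]]]': depth seq [1 2 1 2 1 2 1 2 3 4 3 4 3 2 1 0 1 0 1 2 3 2 1 0]
  -> pairs=12 depth=4 groups=3 -> no
String 4 '[[][]][][[[]]][[][][]]': depth seq [1 2 1 2 1 0 1 0 1 2 3 2 1 0 1 2 1 2 1 2 1 0]
  -> pairs=11 depth=3 groups=4 -> no
String 5 '[][[]][[[]][[[][][][[]]]]]': depth seq [1 0 1 2 1 0 1 2 3 2 1 2 3 4 3 4 3 4 3 4 5 4 3 2 1 0]
  -> pairs=13 depth=5 groups=3 -> no
String 6 '[[[[[[[]]]]]][]][][][][]': depth seq [1 2 3 4 5 6 7 6 5 4 3 2 1 2 1 0 1 0 1 0 1 0 1 0]
  -> pairs=12 depth=7 groups=5 -> yes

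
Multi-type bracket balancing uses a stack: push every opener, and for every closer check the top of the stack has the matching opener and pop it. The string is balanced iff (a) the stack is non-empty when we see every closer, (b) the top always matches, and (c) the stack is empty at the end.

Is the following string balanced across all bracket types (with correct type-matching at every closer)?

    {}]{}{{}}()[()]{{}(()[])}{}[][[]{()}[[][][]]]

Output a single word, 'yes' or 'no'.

Answer: no

Derivation:
pos 0: push '{'; stack = {
pos 1: '}' matches '{'; pop; stack = (empty)
pos 2: saw closer ']' but stack is empty → INVALID
Verdict: unmatched closer ']' at position 2 → no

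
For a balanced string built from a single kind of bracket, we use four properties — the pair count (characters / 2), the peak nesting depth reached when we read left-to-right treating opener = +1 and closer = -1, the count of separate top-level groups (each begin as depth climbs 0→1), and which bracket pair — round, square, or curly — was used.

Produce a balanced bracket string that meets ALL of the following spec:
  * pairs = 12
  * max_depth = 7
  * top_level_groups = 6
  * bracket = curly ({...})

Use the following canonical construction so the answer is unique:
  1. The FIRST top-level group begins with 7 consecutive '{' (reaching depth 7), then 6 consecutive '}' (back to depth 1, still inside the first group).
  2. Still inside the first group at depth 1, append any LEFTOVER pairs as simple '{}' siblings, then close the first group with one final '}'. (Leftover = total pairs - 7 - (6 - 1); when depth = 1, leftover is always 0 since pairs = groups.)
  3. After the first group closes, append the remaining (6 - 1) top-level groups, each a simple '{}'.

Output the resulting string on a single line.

Answer: {{{{{{{}}}}}}}{}{}{}{}{}

Derivation:
Spec: pairs=12 depth=7 groups=6
Leftover pairs = 12 - 7 - (6-1) = 0
First group: deep chain of depth 7 + 0 sibling pairs
Remaining 5 groups: simple '{}' each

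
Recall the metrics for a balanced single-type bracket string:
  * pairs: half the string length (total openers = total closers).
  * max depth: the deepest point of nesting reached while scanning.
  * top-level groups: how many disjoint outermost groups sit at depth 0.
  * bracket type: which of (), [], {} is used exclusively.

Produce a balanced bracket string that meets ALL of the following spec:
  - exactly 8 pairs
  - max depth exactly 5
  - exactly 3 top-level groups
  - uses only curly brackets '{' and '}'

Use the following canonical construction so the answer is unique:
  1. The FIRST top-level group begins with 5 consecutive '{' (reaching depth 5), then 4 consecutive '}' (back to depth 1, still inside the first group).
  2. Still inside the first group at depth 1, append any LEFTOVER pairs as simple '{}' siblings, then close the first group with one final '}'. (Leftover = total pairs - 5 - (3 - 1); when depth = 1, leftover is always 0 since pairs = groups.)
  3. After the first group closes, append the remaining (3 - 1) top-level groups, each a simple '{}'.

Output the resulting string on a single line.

Spec: pairs=8 depth=5 groups=3
Leftover pairs = 8 - 5 - (3-1) = 1
First group: deep chain of depth 5 + 1 sibling pairs
Remaining 2 groups: simple '{}' each

Answer: {{{{{}}}}{}}{}{}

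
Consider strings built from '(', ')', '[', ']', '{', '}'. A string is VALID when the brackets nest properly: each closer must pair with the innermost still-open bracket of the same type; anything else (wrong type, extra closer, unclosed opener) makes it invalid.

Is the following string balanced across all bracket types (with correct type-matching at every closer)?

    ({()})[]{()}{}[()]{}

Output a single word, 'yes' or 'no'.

Answer: yes

Derivation:
pos 0: push '('; stack = (
pos 1: push '{'; stack = ({
pos 2: push '('; stack = ({(
pos 3: ')' matches '('; pop; stack = ({
pos 4: '}' matches '{'; pop; stack = (
pos 5: ')' matches '('; pop; stack = (empty)
pos 6: push '['; stack = [
pos 7: ']' matches '['; pop; stack = (empty)
pos 8: push '{'; stack = {
pos 9: push '('; stack = {(
pos 10: ')' matches '('; pop; stack = {
pos 11: '}' matches '{'; pop; stack = (empty)
pos 12: push '{'; stack = {
pos 13: '}' matches '{'; pop; stack = (empty)
pos 14: push '['; stack = [
pos 15: push '('; stack = [(
pos 16: ')' matches '('; pop; stack = [
pos 17: ']' matches '['; pop; stack = (empty)
pos 18: push '{'; stack = {
pos 19: '}' matches '{'; pop; stack = (empty)
end: stack empty → VALID
Verdict: properly nested → yes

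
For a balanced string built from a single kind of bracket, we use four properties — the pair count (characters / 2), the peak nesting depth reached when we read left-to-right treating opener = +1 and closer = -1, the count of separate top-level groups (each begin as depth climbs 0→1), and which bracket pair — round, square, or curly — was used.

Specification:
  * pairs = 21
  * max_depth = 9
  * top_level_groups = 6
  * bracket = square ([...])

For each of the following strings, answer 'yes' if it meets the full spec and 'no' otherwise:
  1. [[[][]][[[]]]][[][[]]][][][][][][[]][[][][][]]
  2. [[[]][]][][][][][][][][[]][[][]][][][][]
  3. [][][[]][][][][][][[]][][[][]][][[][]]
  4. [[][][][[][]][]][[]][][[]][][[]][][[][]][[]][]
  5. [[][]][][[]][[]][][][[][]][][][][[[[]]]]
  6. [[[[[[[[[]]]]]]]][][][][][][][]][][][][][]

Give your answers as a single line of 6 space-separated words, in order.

String 1 '[[[][]][[[]]]][[][[]]][][][][][][[]][[][][][]]': depth seq [1 2 3 2 3 2 1 2 3 4 3 2 1 0 1 2 1 2 3 2 1 0 1 0 1 0 1 0 1 0 1 0 1 2 1 0 1 2 1 2 1 2 1 2 1 0]
  -> pairs=23 depth=4 groups=9 -> no
String 2 '[[[]][]][][][][][][][][[]][[][]][][][][]': depth seq [1 2 3 2 1 2 1 0 1 0 1 0 1 0 1 0 1 0 1 0 1 0 1 2 1 0 1 2 1 2 1 0 1 0 1 0 1 0 1 0]
  -> pairs=20 depth=3 groups=14 -> no
String 3 '[][][[]][][][][][][[]][][[][]][][[][]]': depth seq [1 0 1 0 1 2 1 0 1 0 1 0 1 0 1 0 1 0 1 2 1 0 1 0 1 2 1 2 1 0 1 0 1 2 1 2 1 0]
  -> pairs=19 depth=2 groups=13 -> no
String 4 '[[][][][[][]][]][[]][][[]][][[]][][[][]][[]][]': depth seq [1 2 1 2 1 2 1 2 3 2 3 2 1 2 1 0 1 2 1 0 1 0 1 2 1 0 1 0 1 2 1 0 1 0 1 2 1 2 1 0 1 2 1 0 1 0]
  -> pairs=23 depth=3 groups=10 -> no
String 5 '[[][]][][[]][[]][][][[][]][][][][[[[]]]]': depth seq [1 2 1 2 1 0 1 0 1 2 1 0 1 2 1 0 1 0 1 0 1 2 1 2 1 0 1 0 1 0 1 0 1 2 3 4 3 2 1 0]
  -> pairs=20 depth=4 groups=11 -> no
String 6 '[[[[[[[[[]]]]]]]][][][][][][][]][][][][][]': depth seq [1 2 3 4 5 6 7 8 9 8 7 6 5 4 3 2 1 2 1 2 1 2 1 2 1 2 1 2 1 2 1 0 1 0 1 0 1 0 1 0 1 0]
  -> pairs=21 depth=9 groups=6 -> yes

Answer: no no no no no yes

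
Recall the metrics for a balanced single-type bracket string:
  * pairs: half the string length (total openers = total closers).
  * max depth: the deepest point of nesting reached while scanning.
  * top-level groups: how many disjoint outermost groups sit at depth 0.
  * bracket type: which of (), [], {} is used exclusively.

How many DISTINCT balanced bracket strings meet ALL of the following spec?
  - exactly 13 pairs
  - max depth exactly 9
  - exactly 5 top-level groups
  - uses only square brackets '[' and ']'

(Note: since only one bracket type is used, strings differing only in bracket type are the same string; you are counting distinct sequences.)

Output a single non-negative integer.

Spec: pairs=13 depth=9 groups=5
Count(depth <= 9) = 48450
Count(depth <= 8) = 48445
Count(depth == 9) = 48450 - 48445 = 5

Answer: 5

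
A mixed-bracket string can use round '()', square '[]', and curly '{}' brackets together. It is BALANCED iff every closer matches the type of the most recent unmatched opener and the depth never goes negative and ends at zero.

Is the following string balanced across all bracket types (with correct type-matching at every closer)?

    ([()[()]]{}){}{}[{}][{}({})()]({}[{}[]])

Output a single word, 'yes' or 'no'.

pos 0: push '('; stack = (
pos 1: push '['; stack = ([
pos 2: push '('; stack = ([(
pos 3: ')' matches '('; pop; stack = ([
pos 4: push '['; stack = ([[
pos 5: push '('; stack = ([[(
pos 6: ')' matches '('; pop; stack = ([[
pos 7: ']' matches '['; pop; stack = ([
pos 8: ']' matches '['; pop; stack = (
pos 9: push '{'; stack = ({
pos 10: '}' matches '{'; pop; stack = (
pos 11: ')' matches '('; pop; stack = (empty)
pos 12: push '{'; stack = {
pos 13: '}' matches '{'; pop; stack = (empty)
pos 14: push '{'; stack = {
pos 15: '}' matches '{'; pop; stack = (empty)
pos 16: push '['; stack = [
pos 17: push '{'; stack = [{
pos 18: '}' matches '{'; pop; stack = [
pos 19: ']' matches '['; pop; stack = (empty)
pos 20: push '['; stack = [
pos 21: push '{'; stack = [{
pos 22: '}' matches '{'; pop; stack = [
pos 23: push '('; stack = [(
pos 24: push '{'; stack = [({
pos 25: '}' matches '{'; pop; stack = [(
pos 26: ')' matches '('; pop; stack = [
pos 27: push '('; stack = [(
pos 28: ')' matches '('; pop; stack = [
pos 29: ']' matches '['; pop; stack = (empty)
pos 30: push '('; stack = (
pos 31: push '{'; stack = ({
pos 32: '}' matches '{'; pop; stack = (
pos 33: push '['; stack = ([
pos 34: push '{'; stack = ([{
pos 35: '}' matches '{'; pop; stack = ([
pos 36: push '['; stack = ([[
pos 37: ']' matches '['; pop; stack = ([
pos 38: ']' matches '['; pop; stack = (
pos 39: ')' matches '('; pop; stack = (empty)
end: stack empty → VALID
Verdict: properly nested → yes

Answer: yes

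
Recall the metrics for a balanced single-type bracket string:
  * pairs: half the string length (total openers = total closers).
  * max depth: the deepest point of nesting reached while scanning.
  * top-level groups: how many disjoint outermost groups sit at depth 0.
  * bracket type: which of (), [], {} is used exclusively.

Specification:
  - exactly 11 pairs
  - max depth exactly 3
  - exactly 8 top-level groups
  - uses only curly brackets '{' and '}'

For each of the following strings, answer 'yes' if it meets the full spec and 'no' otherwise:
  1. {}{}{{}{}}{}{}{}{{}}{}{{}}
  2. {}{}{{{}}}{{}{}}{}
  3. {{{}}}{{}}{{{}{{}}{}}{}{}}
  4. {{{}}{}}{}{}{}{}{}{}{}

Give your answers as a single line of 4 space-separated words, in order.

Answer: no no no yes

Derivation:
String 1 '{}{}{{}{}}{}{}{}{{}}{}{{}}': depth seq [1 0 1 0 1 2 1 2 1 0 1 0 1 0 1 0 1 2 1 0 1 0 1 2 1 0]
  -> pairs=13 depth=2 groups=9 -> no
String 2 '{}{}{{{}}}{{}{}}{}': depth seq [1 0 1 0 1 2 3 2 1 0 1 2 1 2 1 0 1 0]
  -> pairs=9 depth=3 groups=5 -> no
String 3 '{{{}}}{{}}{{{}{{}}{}}{}{}}': depth seq [1 2 3 2 1 0 1 2 1 0 1 2 3 2 3 4 3 2 3 2 1 2 1 2 1 0]
  -> pairs=13 depth=4 groups=3 -> no
String 4 '{{{}}{}}{}{}{}{}{}{}{}': depth seq [1 2 3 2 1 2 1 0 1 0 1 0 1 0 1 0 1 0 1 0 1 0]
  -> pairs=11 depth=3 groups=8 -> yes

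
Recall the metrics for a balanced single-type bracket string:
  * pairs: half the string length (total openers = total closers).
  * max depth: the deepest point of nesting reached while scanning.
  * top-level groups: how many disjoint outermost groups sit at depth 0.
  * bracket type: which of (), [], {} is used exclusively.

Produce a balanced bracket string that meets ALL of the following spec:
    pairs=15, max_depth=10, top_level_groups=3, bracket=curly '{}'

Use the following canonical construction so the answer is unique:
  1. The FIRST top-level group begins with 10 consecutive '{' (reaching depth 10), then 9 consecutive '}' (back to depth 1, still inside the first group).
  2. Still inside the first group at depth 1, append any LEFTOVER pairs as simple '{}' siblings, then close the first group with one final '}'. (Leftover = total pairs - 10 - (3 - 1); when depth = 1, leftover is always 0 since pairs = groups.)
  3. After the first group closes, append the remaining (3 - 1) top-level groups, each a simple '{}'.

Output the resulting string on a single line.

Spec: pairs=15 depth=10 groups=3
Leftover pairs = 15 - 10 - (3-1) = 3
First group: deep chain of depth 10 + 3 sibling pairs
Remaining 2 groups: simple '{}' each

Answer: {{{{{{{{{{}}}}}}}}}{}{}{}}{}{}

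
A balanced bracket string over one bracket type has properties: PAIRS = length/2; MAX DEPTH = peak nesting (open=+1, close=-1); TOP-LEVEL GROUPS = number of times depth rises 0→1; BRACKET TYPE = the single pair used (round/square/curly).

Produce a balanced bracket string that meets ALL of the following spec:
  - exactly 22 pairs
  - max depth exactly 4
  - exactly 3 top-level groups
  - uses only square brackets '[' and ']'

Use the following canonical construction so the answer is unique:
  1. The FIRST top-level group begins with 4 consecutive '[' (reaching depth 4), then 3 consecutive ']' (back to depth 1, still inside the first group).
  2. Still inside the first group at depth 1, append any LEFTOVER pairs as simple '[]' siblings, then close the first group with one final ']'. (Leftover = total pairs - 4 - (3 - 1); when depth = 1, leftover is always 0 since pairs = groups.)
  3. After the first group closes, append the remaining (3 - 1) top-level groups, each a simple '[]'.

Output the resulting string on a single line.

Spec: pairs=22 depth=4 groups=3
Leftover pairs = 22 - 4 - (3-1) = 16
First group: deep chain of depth 4 + 16 sibling pairs
Remaining 2 groups: simple '[]' each

Answer: [[[[]]][][][][][][][][][][][][][][][][]][][]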